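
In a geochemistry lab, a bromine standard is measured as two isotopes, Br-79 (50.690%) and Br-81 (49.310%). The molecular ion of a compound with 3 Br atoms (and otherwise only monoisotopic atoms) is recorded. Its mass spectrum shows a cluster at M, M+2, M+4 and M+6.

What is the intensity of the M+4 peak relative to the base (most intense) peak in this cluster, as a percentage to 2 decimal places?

Binomial terms of (0.50690 + 0.49310)^3: M 0.1302, M+2 0.3801, M+4 0.3698, M+6 0.1199 → M+2 is the base peak.
P(M+2) = C(3,1) × 0.50690^2 × 0.49310^1 = 3 × 0.25694761 × 0.4931 = 0.380103 (base)
P(M+4) = C(3,2) × 0.50690^1 × 0.49310^2 = 3 × 0.5069 × 0.24314761 = 0.369755
Relative intensity = 0.369755 / 0.380103 × 100 = 97.28

97.28%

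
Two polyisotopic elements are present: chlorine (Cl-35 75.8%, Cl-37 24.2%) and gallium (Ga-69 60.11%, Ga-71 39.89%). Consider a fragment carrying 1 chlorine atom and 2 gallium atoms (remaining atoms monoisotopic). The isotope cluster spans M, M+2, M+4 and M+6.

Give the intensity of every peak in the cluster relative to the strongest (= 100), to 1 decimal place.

60.7 : 100.0 : 52.5 : 8.5

Chlorine pattern (n=1): 0.7580 : 0.2420
Gallium pattern (n=2): 0.36132121 : 0.47955758 : 0.15912121
Convolve the two distributions (both contribute in 2-u steps):
  M: 0.7580×0.36132121 = 0.273881
  M+2: 0.7580×0.47955758 + 0.2420×0.36132121 = 0.450944
  M+4: 0.7580×0.15912121 + 0.2420×0.47955758 = 0.236667
  M+6: 0.2420×0.15912121 = 0.038507
Scale to base peak (0.450944) = 100: 60.7 : 100.0 : 52.5 : 8.5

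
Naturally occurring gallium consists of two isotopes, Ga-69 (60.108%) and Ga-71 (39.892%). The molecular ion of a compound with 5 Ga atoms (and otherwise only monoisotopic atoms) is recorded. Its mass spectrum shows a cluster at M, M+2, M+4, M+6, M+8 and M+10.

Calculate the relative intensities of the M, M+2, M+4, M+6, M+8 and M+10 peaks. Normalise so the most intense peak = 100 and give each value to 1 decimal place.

22.7 : 75.3 : 100.0 : 66.4 : 22.0 : 2.9

The 5 Ga atoms are independent, so intensities follow the terms of (0.60108 + 0.39892)^5.
P(M) = 0.60108^5 = 0.078462
P(M+2) = 5 × 0.60108^4 × 0.39892^1 = 0.260366
P(M+4) = 10 × 0.60108^3 × 0.39892^2 = 0.345596
P(M+6) = 10 × 0.60108^2 × 0.39892^3 = 0.229362
P(M+8) = 5 × 0.60108^1 × 0.39892^4 = 0.076111
P(M+10) = 0.39892^5 = 0.010103
The M+4 peak is largest (0.345596); scaling to 100 gives 22.7 : 75.3 : 100.0 : 66.4 : 22.0 : 2.9.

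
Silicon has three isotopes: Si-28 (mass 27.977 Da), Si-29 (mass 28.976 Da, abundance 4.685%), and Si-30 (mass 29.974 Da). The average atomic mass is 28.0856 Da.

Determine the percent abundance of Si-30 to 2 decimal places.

The remaining 95.315% is split between Si-28 (fraction x) and Si-30 (fraction 0.95315 − x).
Substituting: 27.977x + 29.974(0.95315 − x) = 26.7280744
(27.977 − 29.974)x = -1.8416437  ⇒  x = 0.92221, y = 0.03094
Si-28: 92.22%, Si-30: 3.09%.

3.09%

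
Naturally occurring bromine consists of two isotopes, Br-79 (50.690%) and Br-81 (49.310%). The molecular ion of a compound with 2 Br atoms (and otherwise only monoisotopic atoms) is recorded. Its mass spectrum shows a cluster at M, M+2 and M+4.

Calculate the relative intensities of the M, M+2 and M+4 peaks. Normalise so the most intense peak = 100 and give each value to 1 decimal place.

51.4 : 100.0 : 48.6

The 2 Br atoms are independent, so intensities follow the terms of (0.50690 + 0.49310)^2.
P(M) = 0.50690^2 = 0.256948
P(M+2) = 2 × 0.50690^1 × 0.49310^1 = 0.499905
P(M+4) = 0.49310^2 = 0.243148
The M+2 peak is largest (0.499905); scaling to 100 gives 51.4 : 100.0 : 48.6.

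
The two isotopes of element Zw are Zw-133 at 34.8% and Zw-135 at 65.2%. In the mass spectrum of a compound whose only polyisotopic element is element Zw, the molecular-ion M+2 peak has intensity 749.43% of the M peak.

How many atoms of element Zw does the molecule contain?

4

With n Zw atoms, P(M+2)/P(M) = C(n,1)·p^(n−1)q / p^n = n·q/p = n · 0.652/0.348.
n = 7.4943 × 0.348/0.652 = 4.00 ≈ 4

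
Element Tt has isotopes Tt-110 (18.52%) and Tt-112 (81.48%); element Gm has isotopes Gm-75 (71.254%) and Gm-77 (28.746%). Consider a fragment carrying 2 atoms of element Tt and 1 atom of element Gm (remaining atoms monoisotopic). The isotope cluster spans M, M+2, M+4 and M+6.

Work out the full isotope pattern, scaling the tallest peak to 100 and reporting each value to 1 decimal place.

Element Tt pattern (n=2): 0.03429904 : 0.30180192 : 0.66389904
Element Gm pattern (n=1): 0.71254 : 0.28746
Convolve the two distributions (both contribute in 2-u steps):
  M: 0.03429904×0.71254 = 0.024439
  M+2: 0.03429904×0.28746 + 0.30180192×0.71254 = 0.224906
  M+4: 0.30180192×0.28746 + 0.66389904×0.71254 = 0.559811
  M+6: 0.66389904×0.28746 = 0.190844
Scale to base peak (0.559811) = 100: 4.4 : 40.2 : 100.0 : 34.1

4.4 : 40.2 : 100.0 : 34.1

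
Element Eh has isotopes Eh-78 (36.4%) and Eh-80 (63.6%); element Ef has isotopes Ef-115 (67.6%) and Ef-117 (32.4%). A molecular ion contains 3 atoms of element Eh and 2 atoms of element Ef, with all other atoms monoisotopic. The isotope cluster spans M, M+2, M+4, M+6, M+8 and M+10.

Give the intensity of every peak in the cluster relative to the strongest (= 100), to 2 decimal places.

Element Eh pattern (n=3): 0.04822854 : 0.25280237 : 0.44170963 : 0.25725946
Element Ef pattern (n=2): 0.456976 : 0.438048 : 0.104976
Convolve the two distributions (both contribute in 2-u steps):
  M: 0.04822854×0.456976 = 0.022039
  M+2: 0.04822854×0.438048 + 0.25280237×0.456976 = 0.136651
  M+4: 0.04822854×0.104976 + 0.25280237×0.438048 + 0.44170963×0.456976 = 0.317653
  M+6: 0.25280237×0.104976 + 0.44170963×0.438048 + 0.25725946×0.456976 = 0.337590
  M+8: 0.44170963×0.104976 + 0.25725946×0.438048 = 0.159061
  M+10: 0.25725946×0.104976 = 0.027006
Scale to base peak (0.337590) = 100: 6.53 : 40.48 : 94.09 : 100.00 : 47.12 : 8.00

6.53 : 40.48 : 94.09 : 100.00 : 47.12 : 8.00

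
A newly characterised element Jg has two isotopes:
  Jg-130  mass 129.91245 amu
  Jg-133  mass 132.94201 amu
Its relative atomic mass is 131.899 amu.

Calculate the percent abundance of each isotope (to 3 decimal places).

Jg-130: 34.428%, Jg-133: 65.572%

With x = fraction of Jg-130 (so Jg-133 is 1 − x):
129.91245·x + 132.94201·(1 − x) = 131.899
(129.91245 − 132.94201)·x = 131.899 − 132.94201
x = -1.04301 / -3.02956 = 0.34428 → 34.428% Jg-130, 65.572% Jg-133.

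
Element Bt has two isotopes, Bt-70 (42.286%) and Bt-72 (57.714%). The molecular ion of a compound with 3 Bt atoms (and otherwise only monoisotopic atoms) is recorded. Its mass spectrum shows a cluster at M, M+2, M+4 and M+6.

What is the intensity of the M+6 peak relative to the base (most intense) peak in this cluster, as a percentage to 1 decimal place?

45.5%

(0.42286 + 0.57714)^3 gives M 0.0756, M+2 0.3096, M+4 0.4226, M+6 0.1922; the largest is M+4.
P(M+4) = C(3,2) × 0.42286^1 × 0.57714^2 = 3 × 0.42286 × 0.33309058 = 0.422552 (base)
P(M+6) = C(3,3) × 0.42286^0 × 0.57714^3 = 1 × 1.0000 × 0.1922399 = 0.192240
Relative intensity = 0.192240 / 0.422552 × 100 = 45.5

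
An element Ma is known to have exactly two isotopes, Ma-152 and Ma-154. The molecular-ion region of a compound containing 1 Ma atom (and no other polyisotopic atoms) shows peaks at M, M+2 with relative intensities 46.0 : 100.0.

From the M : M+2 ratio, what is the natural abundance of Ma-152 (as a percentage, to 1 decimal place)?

31.5%

Write p for the Ma-152 fraction. I(M+2)/I(M) = [C(1,1)·p^0·(1−p)] / p^1 = 1·(1−p)/p = 100.0/46.0 = 2.1739
(1−p)/p = 2.1739/1 = 2.1739  ⇒  p = 1/(1 + 2.1739) = 0.3151
Ma-152: 31.5%, Ma-154: 68.5%.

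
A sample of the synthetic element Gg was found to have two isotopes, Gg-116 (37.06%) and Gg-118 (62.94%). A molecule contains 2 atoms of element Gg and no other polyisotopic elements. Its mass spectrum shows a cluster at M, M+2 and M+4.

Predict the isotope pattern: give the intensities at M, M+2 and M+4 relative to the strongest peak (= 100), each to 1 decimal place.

Each Gg atom is independently Gg-116 (p = 0.3706) or Gg-118 (q = 0.6294); the cluster is the binomial expansion (p + q)^2.
P(M) = 0.3706^2 = 0.137344
P(M+2) = 2 × 0.3706^1 × 0.6294^1 = 0.466511
P(M+4) = 0.6294^2 = 0.396144
The M+2 peak is largest (0.466511); scaling to 100 gives 29.4 : 100.0 : 84.9.

29.4 : 100.0 : 84.9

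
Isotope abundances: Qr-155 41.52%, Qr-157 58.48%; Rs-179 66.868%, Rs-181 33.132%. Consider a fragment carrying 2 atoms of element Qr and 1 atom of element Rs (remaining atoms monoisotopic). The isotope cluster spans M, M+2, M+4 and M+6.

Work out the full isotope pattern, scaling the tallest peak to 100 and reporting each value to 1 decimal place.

Element Qr pattern (n=2): 0.17239104 : 0.48561792 : 0.34199104
Element Rs pattern (n=1): 0.66868 : 0.33132
Convolve the two distributions (both contribute in 2-u steps):
  M: 0.17239104×0.66868 = 0.115274
  M+2: 0.17239104×0.33132 + 0.48561792×0.66868 = 0.381840
  M+4: 0.48561792×0.33132 + 0.34199104×0.66868 = 0.389577
  M+6: 0.34199104×0.33132 = 0.113308
Scale to base peak (0.389577) = 100: 29.6 : 98.0 : 100.0 : 29.1

29.6 : 98.0 : 100.0 : 29.1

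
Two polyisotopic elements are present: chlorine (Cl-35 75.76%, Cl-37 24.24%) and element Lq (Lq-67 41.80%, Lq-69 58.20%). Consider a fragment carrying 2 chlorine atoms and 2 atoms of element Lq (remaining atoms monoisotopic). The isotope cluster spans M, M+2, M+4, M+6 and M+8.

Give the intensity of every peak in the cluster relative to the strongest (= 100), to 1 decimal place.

Chlorine pattern (n=2): 0.57395776 : 0.36728448 : 0.05875776
Element Lq pattern (n=2): 0.174724 : 0.486552 : 0.338724
Convolve the two distributions (both contribute in 2-u steps):
  M: 0.57395776×0.174724 = 0.100284
  M+2: 0.57395776×0.486552 + 0.36728448×0.174724 = 0.343434
  M+4: 0.57395776×0.338724 + 0.36728448×0.486552 + 0.05875776×0.174724 = 0.383383
  M+6: 0.36728448×0.338724 + 0.05875776×0.486552 = 0.152997
  M+8: 0.05875776×0.338724 = 0.019903
Scale to base peak (0.383383) = 100: 26.2 : 89.6 : 100.0 : 39.9 : 5.2

26.2 : 89.6 : 100.0 : 39.9 : 5.2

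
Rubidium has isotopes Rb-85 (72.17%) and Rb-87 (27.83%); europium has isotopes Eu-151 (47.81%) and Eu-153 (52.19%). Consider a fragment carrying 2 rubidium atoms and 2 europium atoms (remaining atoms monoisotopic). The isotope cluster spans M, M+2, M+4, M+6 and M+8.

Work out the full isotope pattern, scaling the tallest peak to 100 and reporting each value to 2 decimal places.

33.07 : 97.70 : 100.00 : 41.13 : 5.86

Rubidium pattern (n=2): 0.52085089 : 0.40169822 : 0.07745089
Europium pattern (n=2): 0.22857961 : 0.49904078 : 0.27237961
Convolve the two distributions (both contribute in 2-u steps):
  M: 0.52085089×0.22857961 = 0.119056
  M+2: 0.52085089×0.49904078 + 0.40169822×0.22857961 = 0.351746
  M+4: 0.52085089×0.27237961 + 0.40169822×0.49904078 + 0.07745089×0.22857961 = 0.360037
  M+6: 0.40169822×0.27237961 + 0.07745089×0.49904078 = 0.148066
  M+8: 0.07745089×0.27237961 = 0.021096
Scale to base peak (0.360037) = 100: 33.07 : 97.70 : 100.00 : 41.13 : 5.86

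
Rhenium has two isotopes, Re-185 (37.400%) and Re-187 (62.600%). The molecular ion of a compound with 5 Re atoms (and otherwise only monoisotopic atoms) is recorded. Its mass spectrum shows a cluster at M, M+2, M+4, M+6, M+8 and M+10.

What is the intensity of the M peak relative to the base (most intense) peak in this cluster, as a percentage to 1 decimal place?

2.1%

(0.37400 + 0.62600)^5 gives M 0.0073, M+2 0.0612, M+4 0.2050, M+6 0.3431, M+8 0.2872, M+10 0.0961; the largest is M+6.
P(M+6) = C(5,3) × 0.37400^2 × 0.62600^3 = 10 × 0.139876 × 0.24531438 = 0.343136 (base)
P(M) = C(5,0) × 0.37400^5 × 0.62600^0 = 1 × 0.00731742 × 1.0000 = 0.007317
Relative intensity = 0.007317 / 0.343136 × 100 = 2.1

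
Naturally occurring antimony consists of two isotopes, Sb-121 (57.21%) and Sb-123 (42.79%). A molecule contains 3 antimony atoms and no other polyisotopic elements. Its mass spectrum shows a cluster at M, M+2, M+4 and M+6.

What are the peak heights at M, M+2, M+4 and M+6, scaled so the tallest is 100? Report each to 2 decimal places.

44.57 : 100.00 : 74.79 : 18.65

The 3 Sb atoms are independent, so intensities follow the terms of (0.5721 + 0.4279)^3.
P(M) = 0.5721^3 = 0.187247
P(M+2) = 3 × 0.5721^2 × 0.4279^1 = 0.420153
P(M+4) = 3 × 0.5721^1 × 0.4279^2 = 0.314252
P(M+6) = 0.4279^3 = 0.078348
The M+2 peak is largest (0.420153); scaling to 100 gives 44.57 : 100.00 : 74.79 : 18.65.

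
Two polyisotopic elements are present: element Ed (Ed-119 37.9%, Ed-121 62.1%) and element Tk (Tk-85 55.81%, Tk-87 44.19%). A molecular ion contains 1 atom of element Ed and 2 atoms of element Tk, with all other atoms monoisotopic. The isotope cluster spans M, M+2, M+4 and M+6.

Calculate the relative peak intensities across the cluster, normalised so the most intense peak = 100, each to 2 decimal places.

31.04 : 100.00 : 99.99 : 31.88

Element Ed pattern (n=1): 0.3790 : 0.6210
Element Tk pattern (n=2): 0.31147561 : 0.49324878 : 0.19527561
Convolve the two distributions (both contribute in 2-u steps):
  M: 0.3790×0.31147561 = 0.118049
  M+2: 0.3790×0.49324878 + 0.6210×0.31147561 = 0.380368
  M+4: 0.3790×0.19527561 + 0.6210×0.49324878 = 0.380317
  M+6: 0.6210×0.19527561 = 0.121266
Scale to base peak (0.380368) = 100: 31.04 : 100.00 : 99.99 : 31.88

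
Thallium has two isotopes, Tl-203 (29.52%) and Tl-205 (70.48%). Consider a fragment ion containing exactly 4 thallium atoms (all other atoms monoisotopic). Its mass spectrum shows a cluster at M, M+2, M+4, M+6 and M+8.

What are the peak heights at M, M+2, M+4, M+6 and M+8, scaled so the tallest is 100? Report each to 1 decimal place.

Each Tl atom is independently Tl-203 (p = 0.2952) or Tl-205 (q = 0.7048); the cluster is the binomial expansion (p + q)^4.
P(M) = 0.2952^4 = 0.007594
P(M+2) = 4 × 0.2952^3 × 0.7048^1 = 0.072523
P(M+4) = 6 × 0.2952^2 × 0.7048^2 = 0.259726
P(M+6) = 4 × 0.2952^1 × 0.7048^3 = 0.413403
P(M+8) = 0.7048^4 = 0.246754
The M+6 peak is largest (0.413403); scaling to 100 gives 1.8 : 17.5 : 62.8 : 100.0 : 59.7.

1.8 : 17.5 : 62.8 : 100.0 : 59.7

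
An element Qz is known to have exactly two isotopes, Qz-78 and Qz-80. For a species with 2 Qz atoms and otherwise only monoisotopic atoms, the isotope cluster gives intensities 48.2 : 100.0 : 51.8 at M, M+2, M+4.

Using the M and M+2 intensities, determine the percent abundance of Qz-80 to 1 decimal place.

50.9%

Write p for the Qz-78 fraction. I(M+2)/I(M) = [C(2,1)·p^1·(1−p)] / p^2 = 2·(1−p)/p = 100.0/48.2 = 2.0747
(1−p)/p = 2.0747/2 = 1.0373  ⇒  p = 1/(1 + 1.0373) = 0.4908
Qz-78: 49.1%, Qz-80: 50.9%.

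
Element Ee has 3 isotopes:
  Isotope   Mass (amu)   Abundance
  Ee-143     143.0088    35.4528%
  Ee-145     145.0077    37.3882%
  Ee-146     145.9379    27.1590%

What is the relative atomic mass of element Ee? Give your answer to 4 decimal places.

144.5517 amu

Average mass = Σ (abundance × isotope mass) = 0.354528 × 143.0088 + 0.373882 × 145.0077 + 0.271590 × 145.9379
= 50.70062 + 54.21577 + 39.63527 = 144.55166 amu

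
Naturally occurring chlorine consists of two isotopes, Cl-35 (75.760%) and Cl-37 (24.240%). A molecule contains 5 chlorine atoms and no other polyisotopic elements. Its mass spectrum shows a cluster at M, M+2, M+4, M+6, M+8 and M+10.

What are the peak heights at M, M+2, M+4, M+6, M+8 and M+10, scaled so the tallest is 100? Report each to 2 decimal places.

The 5 Cl atoms are independent, so intensities follow the terms of (0.75760 + 0.24240)^5.
P(M) = 0.75760^5 = 0.249574
P(M+2) = 5 × 0.75760^4 × 0.24240^1 = 0.399266
P(M+4) = 10 × 0.75760^3 × 0.24240^2 = 0.255497
P(M+6) = 10 × 0.75760^2 × 0.24240^3 = 0.081748
P(M+8) = 5 × 0.75760^1 × 0.24240^4 = 0.013078
P(M+10) = 0.24240^5 = 0.000837
The M+2 peak is largest (0.399266); scaling to 100 gives 62.51 : 100.00 : 63.99 : 20.47 : 3.28 : 0.21.

62.51 : 100.00 : 63.99 : 20.47 : 3.28 : 0.21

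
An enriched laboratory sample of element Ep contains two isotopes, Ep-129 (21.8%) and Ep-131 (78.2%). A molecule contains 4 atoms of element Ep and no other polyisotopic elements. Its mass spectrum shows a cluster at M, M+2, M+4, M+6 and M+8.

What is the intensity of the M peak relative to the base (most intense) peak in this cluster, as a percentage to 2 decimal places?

0.54%

Binomial terms of (0.218 + 0.782)^4: M 0.0023, M+2 0.0324, M+4 0.1744, M+6 0.4170, M+8 0.3740 → M+6 is the base peak.
P(M+6) = C(4,3) × 0.218^1 × 0.782^3 = 4 × 0.2180 × 0.47821177 = 0.417001 (base)
P(M) = C(4,0) × 0.218^4 × 0.782^0 = 1 × 0.00225853 × 1.0000 = 0.002259
Relative intensity = 0.002259 / 0.417001 × 100 = 0.54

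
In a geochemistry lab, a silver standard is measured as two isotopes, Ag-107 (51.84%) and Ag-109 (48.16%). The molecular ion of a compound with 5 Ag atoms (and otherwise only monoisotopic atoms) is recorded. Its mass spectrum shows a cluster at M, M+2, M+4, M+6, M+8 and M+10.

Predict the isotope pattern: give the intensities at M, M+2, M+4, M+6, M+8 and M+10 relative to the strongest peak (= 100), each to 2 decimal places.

11.59 : 53.82 : 100.00 : 92.90 : 43.15 : 8.02

Each Ag atom is independently Ag-107 (p = 0.5184) or Ag-109 (q = 0.4816); the cluster is the binomial expansion (p + q)^5.
P(M) = 0.5184^5 = 0.037439
P(M+2) = 5 × 0.5184^4 × 0.4816^1 = 0.173907
P(M+4) = 10 × 0.5184^3 × 0.4816^2 = 0.323123
P(M+6) = 10 × 0.5184^2 × 0.4816^3 = 0.300185
P(M+8) = 5 × 0.5184^1 × 0.4816^4 = 0.139438
P(M+10) = 0.4816^5 = 0.025908
The M+4 peak is largest (0.323123); scaling to 100 gives 11.59 : 53.82 : 100.00 : 92.90 : 43.15 : 8.02.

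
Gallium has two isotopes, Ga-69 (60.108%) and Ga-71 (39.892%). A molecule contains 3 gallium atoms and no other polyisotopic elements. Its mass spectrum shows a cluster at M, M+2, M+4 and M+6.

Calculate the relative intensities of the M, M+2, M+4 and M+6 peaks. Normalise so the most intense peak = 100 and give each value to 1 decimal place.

50.2 : 100.0 : 66.4 : 14.7

Each Ga atom is independently Ga-69 (p = 0.60108) or Ga-71 (q = 0.39892); the cluster is the binomial expansion (p + q)^3.
P(M) = 0.60108^3 = 0.217169
P(M+2) = 3 × 0.60108^2 × 0.39892^1 = 0.432386
P(M+4) = 3 × 0.60108^1 × 0.39892^2 = 0.286963
P(M+6) = 0.39892^3 = 0.063483
The M+2 peak is largest (0.432386); scaling to 100 gives 50.2 : 100.0 : 66.4 : 14.7.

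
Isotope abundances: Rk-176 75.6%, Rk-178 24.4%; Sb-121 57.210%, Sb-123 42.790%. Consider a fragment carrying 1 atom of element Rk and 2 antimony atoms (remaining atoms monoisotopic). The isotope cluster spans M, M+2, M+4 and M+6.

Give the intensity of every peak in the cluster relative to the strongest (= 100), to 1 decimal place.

Element Rk pattern (n=1): 0.7560 : 0.2440
Antimony pattern (n=2): 0.32729841 : 0.48960318 : 0.18309841
Convolve the two distributions (both contribute in 2-u steps):
  M: 0.7560×0.32729841 = 0.247438
  M+2: 0.7560×0.48960318 + 0.2440×0.32729841 = 0.450001
  M+4: 0.7560×0.18309841 + 0.2440×0.48960318 = 0.257886
  M+6: 0.2440×0.18309841 = 0.044676
Scale to base peak (0.450001) = 100: 55.0 : 100.0 : 57.3 : 9.9

55.0 : 100.0 : 57.3 : 9.9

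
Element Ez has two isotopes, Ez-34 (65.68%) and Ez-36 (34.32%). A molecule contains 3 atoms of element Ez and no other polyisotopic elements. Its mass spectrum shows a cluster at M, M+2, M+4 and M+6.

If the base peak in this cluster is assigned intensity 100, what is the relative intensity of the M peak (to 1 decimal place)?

63.8

(0.6568 + 0.3432)^3 gives M 0.2833, M+2 0.4442, M+4 0.2321, M+6 0.0404; the largest is M+2.
P(M+2) = C(3,1) × 0.6568^2 × 0.3432^1 = 3 × 0.43138624 × 0.3432 = 0.444155 (base)
P(M) = C(3,0) × 0.6568^3 × 0.3432^0 = 1 × 0.28333448 × 1.0000 = 0.283334
Relative intensity = 0.283334 / 0.444155 × 100 = 63.8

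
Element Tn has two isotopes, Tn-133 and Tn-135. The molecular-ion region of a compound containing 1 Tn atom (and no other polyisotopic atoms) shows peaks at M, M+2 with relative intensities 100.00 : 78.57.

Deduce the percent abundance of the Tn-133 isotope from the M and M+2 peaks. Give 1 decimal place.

Let p = fractional abundance of Tn-133. I(M+2)/I(M) = [C(1,1)·p^0·(1−p)] / p^1 = 1·(1−p)/p = 78.57/100.00 = 0.7857
(1−p)/p = 0.7857/1 = 0.7857  ⇒  p = 1/(1 + 0.7857) = 0.5600
Tn-133: 56.0%, Tn-135: 44.0%.

56.0%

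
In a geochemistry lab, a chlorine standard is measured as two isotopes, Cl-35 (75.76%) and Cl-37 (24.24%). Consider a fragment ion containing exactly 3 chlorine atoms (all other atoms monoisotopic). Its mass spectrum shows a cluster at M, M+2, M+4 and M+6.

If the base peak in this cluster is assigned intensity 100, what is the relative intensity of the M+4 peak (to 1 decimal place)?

Term probabilities: M 0.4348, M+2 0.4174, M+4 0.1335, M+6 0.0142. Base peak = M.
P(M) = C(3,0) × 0.7576^3 × 0.2424^0 = 1 × 0.4348304 × 1.0000 = 0.434830 (base)
P(M+4) = C(3,2) × 0.7576^1 × 0.2424^2 = 3 × 0.7576 × 0.05875776 = 0.133545
Relative intensity = 0.133545 / 0.434830 × 100 = 30.7

30.7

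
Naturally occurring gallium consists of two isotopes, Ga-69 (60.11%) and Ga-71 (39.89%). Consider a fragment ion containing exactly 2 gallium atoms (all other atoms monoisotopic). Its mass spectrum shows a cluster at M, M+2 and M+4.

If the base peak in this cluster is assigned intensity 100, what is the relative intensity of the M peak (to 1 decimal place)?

75.3

Term probabilities: M 0.3613, M+2 0.4796, M+4 0.1591. Base peak = M+2.
P(M+2) = C(2,1) × 0.6011^1 × 0.3989^1 = 2 × 0.6011 × 0.3989 = 0.479558 (base)
P(M) = C(2,0) × 0.6011^2 × 0.3989^0 = 1 × 0.36132121 × 1.0000 = 0.361321
Relative intensity = 0.361321 / 0.479558 × 100 = 75.3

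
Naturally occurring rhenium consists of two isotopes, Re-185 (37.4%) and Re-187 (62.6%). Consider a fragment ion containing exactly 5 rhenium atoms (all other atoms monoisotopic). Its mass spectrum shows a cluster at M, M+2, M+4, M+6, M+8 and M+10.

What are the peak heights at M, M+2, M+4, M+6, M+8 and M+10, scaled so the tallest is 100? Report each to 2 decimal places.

2.13 : 17.85 : 59.74 : 100.00 : 83.69 : 28.02

Each Re atom is independently Re-185 (p = 0.374) or Re-187 (q = 0.626); the cluster is the binomial expansion (p + q)^5.
P(M) = 0.374^5 = 0.007317
P(M+2) = 5 × 0.374^4 × 0.626^1 = 0.061239
P(M+4) = 10 × 0.374^3 × 0.626^2 = 0.205005
P(M+6) = 10 × 0.374^2 × 0.626^3 = 0.343136
P(M+8) = 5 × 0.374^1 × 0.626^4 = 0.287170
P(M+10) = 0.626^5 = 0.096133
The M+6 peak is largest (0.343136); scaling to 100 gives 2.13 : 17.85 : 59.74 : 100.00 : 83.69 : 28.02.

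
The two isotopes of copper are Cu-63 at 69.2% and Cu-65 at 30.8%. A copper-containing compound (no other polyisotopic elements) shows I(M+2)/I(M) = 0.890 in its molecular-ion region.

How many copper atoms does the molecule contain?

2

For n independent Cu atoms, I(M+2)/I(M) = n · (abundance Cu-65) / (abundance Cu-63) = n · 0.308/0.692.
n = 0.890 × 0.692/0.308 = 2.00 ≈ 2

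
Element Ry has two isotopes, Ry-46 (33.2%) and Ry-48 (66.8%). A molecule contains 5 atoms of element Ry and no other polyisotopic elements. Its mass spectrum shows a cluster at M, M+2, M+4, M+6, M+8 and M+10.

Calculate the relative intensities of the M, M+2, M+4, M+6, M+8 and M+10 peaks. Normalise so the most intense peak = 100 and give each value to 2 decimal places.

Each Ry atom is independently Ry-46 (p = 0.332) or Ry-48 (q = 0.668); the cluster is the binomial expansion (p + q)^5.
P(M) = 0.332^5 = 0.004034
P(M+2) = 5 × 0.332^4 × 0.668^1 = 0.040579
P(M+4) = 10 × 0.332^3 × 0.668^2 = 0.163293
P(M+6) = 10 × 0.332^2 × 0.668^3 = 0.328553
P(M+8) = 5 × 0.332^1 × 0.668^4 = 0.330532
P(M+10) = 0.668^5 = 0.133009
The M+8 peak is largest (0.330532); scaling to 100 gives 1.22 : 12.28 : 49.40 : 99.40 : 100.00 : 40.24.

1.22 : 12.28 : 49.40 : 99.40 : 100.00 : 40.24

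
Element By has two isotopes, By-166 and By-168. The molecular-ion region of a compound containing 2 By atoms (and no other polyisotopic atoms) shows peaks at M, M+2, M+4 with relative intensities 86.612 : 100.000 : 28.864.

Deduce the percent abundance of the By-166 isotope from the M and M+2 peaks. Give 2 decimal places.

63.40%

Write p for the By-166 fraction. I(M+2)/I(M) = [C(2,1)·p^1·(1−p)] / p^2 = 2·(1−p)/p = 100.000/86.612 = 1.1546
(1−p)/p = 1.1546/2 = 0.5773  ⇒  p = 1/(1 + 0.5773) = 0.6340
By-166: 63.40%, By-168: 36.60%.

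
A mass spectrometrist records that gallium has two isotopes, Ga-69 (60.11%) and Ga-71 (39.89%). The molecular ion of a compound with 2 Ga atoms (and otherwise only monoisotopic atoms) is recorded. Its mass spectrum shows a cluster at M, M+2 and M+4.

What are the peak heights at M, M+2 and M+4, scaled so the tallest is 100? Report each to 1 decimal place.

Each Ga atom is independently Ga-69 (p = 0.6011) or Ga-71 (q = 0.3989); the cluster is the binomial expansion (p + q)^2.
P(M) = 0.6011^2 = 0.361321
P(M+2) = 2 × 0.6011^1 × 0.3989^1 = 0.479558
P(M+4) = 0.3989^2 = 0.159121
The M+2 peak is largest (0.479558); scaling to 100 gives 75.3 : 100.0 : 33.2.

75.3 : 100.0 : 33.2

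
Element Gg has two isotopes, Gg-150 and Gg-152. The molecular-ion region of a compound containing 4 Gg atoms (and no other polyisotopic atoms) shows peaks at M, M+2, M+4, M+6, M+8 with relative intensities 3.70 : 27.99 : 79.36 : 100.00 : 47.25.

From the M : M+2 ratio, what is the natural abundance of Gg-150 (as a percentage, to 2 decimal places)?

If p is the fraction of Gg that is Gg-150, then I(M+2)/I(M) = [C(4,1)·p^3·(1−p)] / p^4 = 4·(1−p)/p = 27.99/3.70 = 7.5649
(1−p)/p = 7.5649/4 = 1.8912  ⇒  p = 1/(1 + 1.8912) = 0.3459
Gg-150: 34.59%, Gg-152: 65.41%.

34.59%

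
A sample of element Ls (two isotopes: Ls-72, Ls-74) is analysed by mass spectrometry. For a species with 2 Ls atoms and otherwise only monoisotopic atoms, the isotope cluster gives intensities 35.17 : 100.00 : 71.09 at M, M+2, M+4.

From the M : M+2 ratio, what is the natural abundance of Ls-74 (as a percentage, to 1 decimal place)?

Write p for the Ls-72 fraction. I(M+2)/I(M) = [C(2,1)·p^1·(1−p)] / p^2 = 2·(1−p)/p = 100.00/35.17 = 2.8433
(1−p)/p = 2.8433/2 = 1.4217  ⇒  p = 1/(1 + 1.4217) = 0.4129
Ls-72: 41.3%, Ls-74: 58.7%.

58.7%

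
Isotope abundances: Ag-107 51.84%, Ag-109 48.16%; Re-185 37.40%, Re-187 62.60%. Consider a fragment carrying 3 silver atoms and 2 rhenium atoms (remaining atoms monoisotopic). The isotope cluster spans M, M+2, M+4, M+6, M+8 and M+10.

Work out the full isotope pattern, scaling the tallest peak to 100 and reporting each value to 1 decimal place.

Silver pattern (n=3): 0.13931407 : 0.38827347 : 0.36071085 : 0.11170161
Rhenium pattern (n=2): 0.139876 : 0.468248 : 0.391876
Convolve the two distributions (both contribute in 2-u steps):
  M: 0.13931407×0.139876 = 0.019487
  M+2: 0.13931407×0.468248 + 0.38827347×0.139876 = 0.119544
  M+4: 0.13931407×0.391876 + 0.38827347×0.468248 + 0.36071085×0.139876 = 0.286857
  M+6: 0.38827347×0.391876 + 0.36071085×0.468248 + 0.11170161×0.139876 = 0.336682
  M+8: 0.36071085×0.391876 + 0.11170161×0.468248 = 0.193658
  M+10: 0.11170161×0.391876 = 0.043773
Scale to base peak (0.336682) = 100: 5.8 : 35.5 : 85.2 : 100.0 : 57.5 : 13.0

5.8 : 35.5 : 85.2 : 100.0 : 57.5 : 13.0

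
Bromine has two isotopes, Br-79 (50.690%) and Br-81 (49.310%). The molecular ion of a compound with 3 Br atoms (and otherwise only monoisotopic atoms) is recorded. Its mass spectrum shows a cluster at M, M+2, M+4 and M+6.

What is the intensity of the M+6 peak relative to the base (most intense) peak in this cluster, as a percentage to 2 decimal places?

31.54%

(0.50690 + 0.49310)^3 gives M 0.1302, M+2 0.3801, M+4 0.3698, M+6 0.1199; the largest is M+2.
P(M+2) = C(3,1) × 0.50690^2 × 0.49310^1 = 3 × 0.25694761 × 0.4931 = 0.380103 (base)
P(M+6) = C(3,3) × 0.50690^0 × 0.49310^3 = 1 × 1.0000 × 0.11989609 = 0.119896
Relative intensity = 0.119896 / 0.380103 × 100 = 31.54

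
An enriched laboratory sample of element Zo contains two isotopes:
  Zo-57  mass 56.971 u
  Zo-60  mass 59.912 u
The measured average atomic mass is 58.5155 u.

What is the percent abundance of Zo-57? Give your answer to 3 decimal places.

47.484%

With x = fraction of Zo-57 (so Zo-60 is 1 − x):
56.971·x + 59.912·(1 − x) = 58.5155
(56.971 − 59.912)·x = 58.5155 − 59.912
x = -1.3965 / -2.941 = 0.47484 → 47.484% Zo-57, 52.516% Zo-60.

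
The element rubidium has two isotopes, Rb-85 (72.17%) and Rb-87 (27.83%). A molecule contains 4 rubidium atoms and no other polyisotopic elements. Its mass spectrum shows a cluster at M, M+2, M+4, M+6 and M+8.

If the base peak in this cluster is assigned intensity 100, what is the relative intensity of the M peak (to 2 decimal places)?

64.83

(0.7217 + 0.2783)^4 gives M 0.2713, M+2 0.4184, M+4 0.2420, M+6 0.0622, M+8 0.0060; the largest is M+2.
P(M+2) = C(4,1) × 0.7217^3 × 0.2783^1 = 4 × 0.37589809 × 0.2783 = 0.418450 (base)
P(M) = C(4,0) × 0.7217^4 × 0.2783^0 = 1 × 0.27128565 × 1.0000 = 0.271286
Relative intensity = 0.271286 / 0.418450 × 100 = 64.83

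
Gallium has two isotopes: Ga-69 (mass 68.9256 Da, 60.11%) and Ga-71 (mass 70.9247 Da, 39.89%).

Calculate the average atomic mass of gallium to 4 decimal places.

Weight each isotope mass by its fractional abundance: 0.6011 × 68.9256 + 0.3989 × 70.9247
= 41.43118 + 28.29186 = 69.72304 Da

69.7230 Da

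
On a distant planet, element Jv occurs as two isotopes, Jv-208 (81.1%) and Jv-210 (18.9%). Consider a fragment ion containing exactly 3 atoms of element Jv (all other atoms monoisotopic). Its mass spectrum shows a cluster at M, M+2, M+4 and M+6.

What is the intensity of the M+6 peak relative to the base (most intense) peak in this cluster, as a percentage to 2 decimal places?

1.27%

Binomial terms of (0.811 + 0.189)^3: M 0.5334, M+2 0.3729, M+4 0.0869, M+6 0.0068 → M is the base peak.
P(M) = C(3,0) × 0.811^3 × 0.189^0 = 1 × 0.53341173 × 1.0000 = 0.533412 (base)
P(M+6) = C(3,3) × 0.811^0 × 0.189^3 = 1 × 1.0000 × 0.00675127 = 0.006751
Relative intensity = 0.006751 / 0.533412 × 100 = 1.27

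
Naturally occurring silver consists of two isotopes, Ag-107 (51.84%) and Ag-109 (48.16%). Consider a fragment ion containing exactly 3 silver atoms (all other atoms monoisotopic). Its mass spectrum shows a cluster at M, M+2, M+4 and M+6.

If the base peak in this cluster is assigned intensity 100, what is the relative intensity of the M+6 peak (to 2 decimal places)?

28.77

(0.5184 + 0.4816)^3 gives M 0.1393, M+2 0.3883, M+4 0.3607, M+6 0.1117; the largest is M+2.
P(M+2) = C(3,1) × 0.5184^2 × 0.4816^1 = 3 × 0.26873856 × 0.4816 = 0.388273 (base)
P(M+6) = C(3,3) × 0.5184^0 × 0.4816^3 = 1 × 1.0000 × 0.11170161 = 0.111702
Relative intensity = 0.111702 / 0.388273 × 100 = 28.77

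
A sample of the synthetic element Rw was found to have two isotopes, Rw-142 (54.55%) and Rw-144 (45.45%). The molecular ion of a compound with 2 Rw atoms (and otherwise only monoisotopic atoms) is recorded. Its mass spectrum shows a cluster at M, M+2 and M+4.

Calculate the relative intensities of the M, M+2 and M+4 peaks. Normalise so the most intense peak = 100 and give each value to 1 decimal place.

60.0 : 100.0 : 41.7

Expanding (0.5455 + 0.4545)^2:
P(M) = 0.5455^2 = 0.297570
P(M+2) = 2 × 0.5455^1 × 0.4545^1 = 0.495860
P(M+4) = 0.4545^2 = 0.206570
The M+2 peak is largest (0.495860); scaling to 100 gives 60.0 : 100.0 : 41.7.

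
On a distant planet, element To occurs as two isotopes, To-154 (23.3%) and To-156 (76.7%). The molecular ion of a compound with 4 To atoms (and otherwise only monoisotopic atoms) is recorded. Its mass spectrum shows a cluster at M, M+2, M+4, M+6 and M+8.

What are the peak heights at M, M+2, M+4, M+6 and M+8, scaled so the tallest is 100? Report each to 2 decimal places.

The 4 To atoms are independent, so intensities follow the terms of (0.233 + 0.767)^4.
P(M) = 0.233^4 = 0.002947
P(M+2) = 4 × 0.233^3 × 0.767^1 = 0.038808
P(M+4) = 6 × 0.233^2 × 0.767^2 = 0.191626
P(M+6) = 4 × 0.233^1 × 0.767^3 = 0.420535
P(M+8) = 0.767^4 = 0.346084
The M+6 peak is largest (0.420535); scaling to 100 gives 0.70 : 9.23 : 45.57 : 100.00 : 82.30.

0.70 : 9.23 : 45.57 : 100.00 : 82.30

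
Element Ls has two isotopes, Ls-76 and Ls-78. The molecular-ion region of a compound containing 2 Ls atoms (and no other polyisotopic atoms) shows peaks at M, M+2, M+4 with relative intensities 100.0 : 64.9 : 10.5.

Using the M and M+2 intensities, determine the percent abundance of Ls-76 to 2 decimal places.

75.50%

If p is the fraction of Ls that is Ls-76, then I(M+2)/I(M) = [C(2,1)·p^1·(1−p)] / p^2 = 2·(1−p)/p = 64.9/100.0 = 0.6490
(1−p)/p = 0.6490/2 = 0.3245  ⇒  p = 1/(1 + 0.3245) = 0.7550
Ls-76: 75.50%, Ls-78: 24.50%.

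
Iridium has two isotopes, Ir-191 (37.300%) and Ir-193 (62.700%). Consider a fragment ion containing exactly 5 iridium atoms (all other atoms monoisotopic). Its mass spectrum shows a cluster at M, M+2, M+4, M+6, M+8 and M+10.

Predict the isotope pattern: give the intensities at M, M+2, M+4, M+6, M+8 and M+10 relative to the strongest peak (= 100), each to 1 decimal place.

2.1 : 17.7 : 59.5 : 100.0 : 84.0 : 28.3

The 5 Ir atoms are independent, so intensities follow the terms of (0.37300 + 0.62700)^5.
P(M) = 0.37300^5 = 0.007220
P(M+2) = 5 × 0.37300^4 × 0.62700^1 = 0.060684
P(M+4) = 10 × 0.37300^3 × 0.62700^2 = 0.204015
P(M+6) = 10 × 0.37300^2 × 0.62700^3 = 0.342942
P(M+8) = 5 × 0.37300^1 × 0.62700^4 = 0.288237
P(M+10) = 0.62700^5 = 0.096903
The M+6 peak is largest (0.342942); scaling to 100 gives 2.1 : 17.7 : 59.5 : 100.0 : 84.0 : 28.3.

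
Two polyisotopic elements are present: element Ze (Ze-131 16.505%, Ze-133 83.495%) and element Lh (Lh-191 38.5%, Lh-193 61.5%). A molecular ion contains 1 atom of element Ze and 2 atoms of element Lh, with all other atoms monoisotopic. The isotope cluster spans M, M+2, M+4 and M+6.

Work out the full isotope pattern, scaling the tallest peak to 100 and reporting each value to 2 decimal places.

5.34 : 44.10 : 100.00 : 68.98

Element Ze pattern (n=1): 0.16505 : 0.83495
Element Lh pattern (n=2): 0.148225 : 0.47355 : 0.378225
Convolve the two distributions (both contribute in 2-u steps):
  M: 0.16505×0.148225 = 0.024465
  M+2: 0.16505×0.47355 + 0.83495×0.148225 = 0.201920
  M+4: 0.16505×0.378225 + 0.83495×0.47355 = 0.457817
  M+6: 0.83495×0.378225 = 0.315799
Scale to base peak (0.457817) = 100: 5.34 : 44.10 : 100.00 : 68.98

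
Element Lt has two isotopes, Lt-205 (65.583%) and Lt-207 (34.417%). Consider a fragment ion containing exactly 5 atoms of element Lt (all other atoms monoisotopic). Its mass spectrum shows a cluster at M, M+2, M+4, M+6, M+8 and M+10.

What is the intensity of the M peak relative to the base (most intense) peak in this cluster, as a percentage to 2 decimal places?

Term probabilities: M 0.1213, M+2 0.3184, M+4 0.3341, M+6 0.1753, M+8 0.0460, M+10 0.0048. Base peak = M+4.
P(M+4) = C(5,2) × 0.65583^3 × 0.34417^2 = 10 × 0.282081 × 0.11845299 = 0.334133 (base)
P(M) = C(5,0) × 0.65583^5 × 0.34417^0 = 1 × 0.1213267 × 1.0000 = 0.121327
Relative intensity = 0.121327 / 0.334133 × 100 = 36.31

36.31%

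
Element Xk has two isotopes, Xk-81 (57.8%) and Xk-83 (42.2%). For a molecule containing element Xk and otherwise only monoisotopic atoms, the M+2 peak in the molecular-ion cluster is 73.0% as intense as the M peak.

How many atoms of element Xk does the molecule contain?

1

With n Xk atoms, P(M+2)/P(M) = C(n,1)·p^(n−1)q / p^n = n·q/p = n · 0.422/0.578.
n = 0.730 × 0.578/0.422 = 1.00 ≈ 1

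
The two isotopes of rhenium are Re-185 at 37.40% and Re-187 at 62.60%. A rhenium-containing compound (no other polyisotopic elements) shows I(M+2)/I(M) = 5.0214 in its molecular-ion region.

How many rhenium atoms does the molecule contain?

3

With n Re atoms, P(M+2)/P(M) = C(n,1)·p^(n−1)q / p^n = n·q/p = n · 0.6260/0.3740.
n = 5.0214 × 0.3740/0.6260 = 3.00 ≈ 3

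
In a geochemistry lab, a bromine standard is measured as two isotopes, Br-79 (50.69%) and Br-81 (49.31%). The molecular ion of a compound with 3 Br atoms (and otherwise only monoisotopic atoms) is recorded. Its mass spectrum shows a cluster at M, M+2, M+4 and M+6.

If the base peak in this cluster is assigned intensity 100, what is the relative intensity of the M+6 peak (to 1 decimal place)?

(0.5069 + 0.4931)^3 gives M 0.1302, M+2 0.3801, M+4 0.3698, M+6 0.1199; the largest is M+2.
P(M+2) = C(3,1) × 0.5069^2 × 0.4931^1 = 3 × 0.25694761 × 0.4931 = 0.380103 (base)
P(M+6) = C(3,3) × 0.5069^0 × 0.4931^3 = 1 × 1.0000 × 0.11989609 = 0.119896
Relative intensity = 0.119896 / 0.380103 × 100 = 31.5

31.5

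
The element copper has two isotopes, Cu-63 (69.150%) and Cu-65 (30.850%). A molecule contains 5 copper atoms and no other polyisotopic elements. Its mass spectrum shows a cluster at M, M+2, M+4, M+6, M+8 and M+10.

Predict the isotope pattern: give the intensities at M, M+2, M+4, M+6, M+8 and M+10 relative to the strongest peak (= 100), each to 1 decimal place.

44.8 : 100.0 : 89.2 : 39.8 : 8.9 : 0.8

Each Cu atom is independently Cu-63 (p = 0.69150) or Cu-65 (q = 0.30850); the cluster is the binomial expansion (p + q)^5.
P(M) = 0.69150^5 = 0.158111
P(M+2) = 5 × 0.69150^4 × 0.30850^1 = 0.352691
P(M+4) = 10 × 0.69150^3 × 0.30850^2 = 0.314693
P(M+6) = 10 × 0.69150^2 × 0.30850^3 = 0.140394
P(M+8) = 5 × 0.69150^1 × 0.30850^4 = 0.031317
P(M+10) = 0.30850^5 = 0.002794
The M+2 peak is largest (0.352691); scaling to 100 gives 44.8 : 100.0 : 89.2 : 39.8 : 8.9 : 0.8.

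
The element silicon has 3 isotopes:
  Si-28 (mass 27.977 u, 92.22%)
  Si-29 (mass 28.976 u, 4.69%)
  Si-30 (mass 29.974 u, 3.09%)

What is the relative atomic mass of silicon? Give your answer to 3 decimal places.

28.086 u

The abundance-weighted mean is 0.9222 × 27.977 + 0.0469 × 28.976 + 0.0309 × 29.974
= 25.8004 + 1.3590 + 0.9262 = 28.0856 u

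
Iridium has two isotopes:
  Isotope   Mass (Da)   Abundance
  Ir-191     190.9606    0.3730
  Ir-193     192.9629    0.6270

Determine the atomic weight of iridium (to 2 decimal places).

Weight each isotope mass by its fractional abundance: 0.3730 × 190.9606 + 0.6270 × 192.9629
= 71.22830 + 120.98774 = 192.21604 Da

192.22 Da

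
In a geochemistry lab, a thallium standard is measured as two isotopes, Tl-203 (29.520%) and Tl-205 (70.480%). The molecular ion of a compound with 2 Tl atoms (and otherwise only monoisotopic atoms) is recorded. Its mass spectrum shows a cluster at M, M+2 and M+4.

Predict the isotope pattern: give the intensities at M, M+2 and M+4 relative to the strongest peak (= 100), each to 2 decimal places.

The 2 Tl atoms are independent, so intensities follow the terms of (0.29520 + 0.70480)^2.
P(M) = 0.29520^2 = 0.087143
P(M+2) = 2 × 0.29520^1 × 0.70480^1 = 0.416114
P(M+4) = 0.70480^2 = 0.496743
The M+4 peak is largest (0.496743); scaling to 100 gives 17.54 : 83.77 : 100.00.

17.54 : 83.77 : 100.00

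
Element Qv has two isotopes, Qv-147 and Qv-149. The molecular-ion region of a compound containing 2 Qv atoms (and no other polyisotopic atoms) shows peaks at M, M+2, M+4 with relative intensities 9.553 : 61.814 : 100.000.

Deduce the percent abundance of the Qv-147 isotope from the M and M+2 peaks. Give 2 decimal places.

23.61%

Let p = fractional abundance of Qv-147. I(M+2)/I(M) = [C(2,1)·p^1·(1−p)] / p^2 = 2·(1−p)/p = 61.814/9.553 = 6.4706
(1−p)/p = 6.4706/2 = 3.2353  ⇒  p = 1/(1 + 3.2353) = 0.2361
Qv-147: 23.61%, Qv-149: 76.39%.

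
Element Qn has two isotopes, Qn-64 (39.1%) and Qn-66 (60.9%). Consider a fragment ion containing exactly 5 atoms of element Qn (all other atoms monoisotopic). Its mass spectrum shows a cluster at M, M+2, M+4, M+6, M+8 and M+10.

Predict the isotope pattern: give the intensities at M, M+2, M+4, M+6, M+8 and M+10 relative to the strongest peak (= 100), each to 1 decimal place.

2.6 : 20.6 : 64.2 : 100.0 : 77.9 : 24.3

The 5 Qn atoms are independent, so intensities follow the terms of (0.391 + 0.609)^5.
P(M) = 0.391^5 = 0.009139
P(M+2) = 5 × 0.391^4 × 0.609^1 = 0.071170
P(M+4) = 10 × 0.391^3 × 0.609^2 = 0.221700
P(M+6) = 10 × 0.391^2 × 0.609^3 = 0.345307
P(M+8) = 5 × 0.391^1 × 0.609^4 = 0.268916
P(M+10) = 0.609^5 = 0.083770
The M+6 peak is largest (0.345307); scaling to 100 gives 2.6 : 20.6 : 64.2 : 100.0 : 77.9 : 24.3.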